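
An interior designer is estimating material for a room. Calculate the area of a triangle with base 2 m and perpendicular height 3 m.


Shape: triangle
Base b = 2 m, Height h = 3 m
Formula: A = (1/2) * b * h
A = 0.5 * 2 * 3
A = 0.5 * 6
A = 3
3 m^2


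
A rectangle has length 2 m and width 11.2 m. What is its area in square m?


Shape: rectangle
Length l = 2 m, Width w = 11.2 m
Formula: A = l * w
A = 2 * 11.2
A = 22.4
22.4 m^2


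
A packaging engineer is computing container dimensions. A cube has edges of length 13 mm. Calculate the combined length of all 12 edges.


Shape: cube
Side s = 13 mm
A cube has 12 edges, all equal.
Formula: total edge length = 12 * s
Total = 12 * 13
Total = 156
156 mm


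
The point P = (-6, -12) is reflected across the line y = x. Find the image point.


Transformation: reflection
Original point: (-6, -12)
Rule for reflection over y = x: (x, y) -> (y, x)
Apply: (-6, -12) -> (-12, -6)
(-12, -6)


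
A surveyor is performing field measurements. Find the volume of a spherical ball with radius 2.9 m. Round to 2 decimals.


Shape: sphere
Radius r = 2.9 m
Formula: V = (4/3) * pi * r^3
r^3 = 24.389
(4/3) * 24.389 = 32.518667
V = 32.518667 * pi
V = 102.16
102.16 m^3


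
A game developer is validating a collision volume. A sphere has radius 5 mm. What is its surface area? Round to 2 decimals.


Shape: sphere
Radius r = 5 mm
Formula: SA = 4 * pi * r^2
r^2 = 25
SA = 4 * pi * 25
SA = 100 * pi
SA = 314.16
314.16 mm^2


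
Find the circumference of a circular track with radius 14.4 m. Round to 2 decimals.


Shape: circle
Radius r = 14.4 m
Formula: C = 2 * pi * r
C = 2 * pi * 14.4
C = 28.8 * pi
C = 90.48
90.48 m


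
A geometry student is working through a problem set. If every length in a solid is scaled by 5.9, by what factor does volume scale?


Linear scale factor k = 5.9
Rule: under a linear scaling by k, volumes scale by k^3.
k^3 = 5.9 * 5.9 * 5.9
k^3 = 34.81 * 5.9
k^3 = 205.379
Volume scales by a factor of 205.379.
205.379 (dimensionless)


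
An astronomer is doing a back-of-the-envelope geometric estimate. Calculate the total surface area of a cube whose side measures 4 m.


Shape: cube
Side s = 4 m
A cube has 6 square faces.
Formula: SA = 6 * s^2
s^2 = 16
SA = 6 * 16
SA = 96
96 m^2


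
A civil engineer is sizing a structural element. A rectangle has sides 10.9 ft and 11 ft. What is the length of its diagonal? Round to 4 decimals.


Shape: rectangle (diagonal via Pythagoras)
Sides: 10.9 ft and 11 ft
Formula: d = sqrt(l^2 + w^2)
l^2 = 118.81, w^2 = 121
l^2 + w^2 = 239.81
d = sqrt(239.81)
d = 15.4858
15.4858 ft


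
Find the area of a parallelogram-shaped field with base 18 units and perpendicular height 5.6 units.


Shape: parallelogram
Base b = 18 units, Height h = 5.6 units
Formula: A = b * h
A = 18 * 5.6
A = 100.8
100.8 units^2


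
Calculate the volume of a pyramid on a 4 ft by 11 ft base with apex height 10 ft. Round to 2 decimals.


Shape: rectangular pyramid
Base: 4 ft x 11 ft, Height h = 10 ft
Formula: V = (1/3) * base_area * h
base_area = 4 * 11 = 44
base_area * h = 44 * 10 = 440
V = 440 / 3
V = 146.67
146.67 ft^3


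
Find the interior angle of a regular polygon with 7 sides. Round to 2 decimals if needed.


Shape: regular heptagon (7 sides)
Formula: interior angle = (n - 2) * 180 / n
(n - 2) = 5
(n - 2) * 180 = 900
angle = 900 / 7
angle = 128.57
128.57 degrees


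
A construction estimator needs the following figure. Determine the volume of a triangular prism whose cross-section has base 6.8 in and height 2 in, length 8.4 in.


Shape: triangular prism
Triangle base = 6.8 in, triangle height = 2 in, prism length L = 8.4 in
Formula: V = (1/2 * b * h_tri) * L
Cross-section area = 0.5 * 6.8 * 2 = 6.8
V = 6.8 * 8.4
V = 57.12
57.12 in^3


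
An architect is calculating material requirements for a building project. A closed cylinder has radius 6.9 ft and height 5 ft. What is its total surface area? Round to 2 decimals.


Shape: closed cylinder
Radius r = 6.9 ft, Height h = 5 ft
Formula: SA = 2*pi*r^2 + 2*pi*r*h = 2*pi*r*(r + h)
r + h = 11.9
2 * r * (r + h) = 2 * 6.9 * 11.9 = 164.22
SA = 164.22 * pi
SA = 515.91
515.91 ft^2


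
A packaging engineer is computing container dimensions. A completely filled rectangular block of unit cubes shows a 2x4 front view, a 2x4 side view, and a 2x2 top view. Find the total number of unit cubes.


Orthographic views of a solid rectangular block:
Front view 2 x 4 -> length = 2, height = 4
Side view 2 x 4 -> width = 2, height = 4 (consistent)
Top view 2 x 2 -> confirms length = 2, width = 2
The block is 2 x 2 x 4.
Total unit cubes = 2 * 2 * 4 = 16
16 unit cubes


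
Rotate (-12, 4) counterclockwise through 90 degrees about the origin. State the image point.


Transformation: rotation about the origin
Original point: (-12, 4)
Rule for 90 deg counterclockwise: (x, y) -> (-y, x)
Apply: (-12, 4) -> (-4, -12)
(-4, -12)


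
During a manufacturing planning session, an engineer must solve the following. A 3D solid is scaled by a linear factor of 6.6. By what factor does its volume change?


Linear scale factor k = 6.6
Rule: under a linear scaling by k, volumes scale by k^3.
k^3 = 6.6 * 6.6 * 6.6
k^3 = 43.56 * 6.6
k^3 = 287.496
Volume scales by a factor of 287.496.
287.496 (dimensionless)


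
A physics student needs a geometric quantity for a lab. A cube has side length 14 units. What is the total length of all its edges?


Shape: cube
Side s = 14 units
A cube has 12 edges, all equal.
Formula: total edge length = 12 * s
Total = 12 * 14
Total = 168
168 units


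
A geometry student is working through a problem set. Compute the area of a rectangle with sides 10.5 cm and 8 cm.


Shape: rectangle
Length l = 10.5 cm, Width w = 8 cm
Formula: A = l * w
A = 10.5 * 8
A = 84
84 cm^2


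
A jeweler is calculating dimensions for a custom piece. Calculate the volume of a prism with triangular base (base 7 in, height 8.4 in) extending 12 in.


Shape: triangular prism
Triangle base = 7 in, triangle height = 8.4 in, prism length L = 12 in
Formula: V = (1/2 * b * h_tri) * L
Cross-section area = 0.5 * 7 * 8.4 = 29.4
V = 29.4 * 12
V = 352.8
352.8 in^3


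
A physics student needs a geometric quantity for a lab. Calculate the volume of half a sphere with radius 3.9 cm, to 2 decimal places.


Shape: hemisphere (half of a sphere)
Radius r = 3.9 cm
Formula: V = (1/2) * (4/3) * pi * r^3 = (2/3) * pi * r^3
r^3 = 59.319
(2/3) * 59.319 = 39.546
V = 39.546 * pi
V = 124.24
124.24 cm^3


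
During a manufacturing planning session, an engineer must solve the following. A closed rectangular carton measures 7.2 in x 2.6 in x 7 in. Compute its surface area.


Shape: rectangular prism
l = 7.2 in, w = 2.6 in, h = 7 in
Formula: SA = 2(lw + lh + wh)
lw = 18.72, lh = 50.4, wh = 18.2
lw + lh + wh = 87.32
SA = 2 * 87.32
SA = 174.64
174.64 in^2


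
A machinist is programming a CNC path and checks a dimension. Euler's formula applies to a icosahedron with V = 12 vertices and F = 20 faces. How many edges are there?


Polyhedron: icosahedron
Euler's formula for convex polyhedra: V - E + F = 2
Given: V = 12 vertices and F = 20 faces
Solve for E:
E = V + F - 2 = 12 + 20 - 2 = 30
30 edges


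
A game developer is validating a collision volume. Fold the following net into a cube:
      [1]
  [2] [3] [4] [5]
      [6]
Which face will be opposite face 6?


Net: cross layout. Take square 3 as the base (bottom).
Fold the four squares in the horizontal row up around 3: 2 -> left, 4 -> right, 5 wraps to the top.
Fold 1 and 6 up from 3: 1 -> back, 6 -> front.
Opposite pairs are therefore: (1, 6), (2, 4), (3, 5).
Face 6 is opposite face 1.
face 1


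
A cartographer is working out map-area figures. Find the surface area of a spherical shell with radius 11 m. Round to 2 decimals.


Shape: sphere
Radius r = 11 m
Formula: SA = 4 * pi * r^2
r^2 = 121
SA = 4 * pi * 121
SA = 484 * pi
SA = 1520.53
1520.53 m^2


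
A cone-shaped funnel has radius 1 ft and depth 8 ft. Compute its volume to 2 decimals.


Shape: cone
Radius r = 1 ft, Height h = 8 ft
Formula: V = (1/3) * pi * r^2 * h
r^2 = 1
pi * r^2 * h = pi * 1 * 8 = 8 * pi
V = 8 * pi / 3
V = 8.38
8.38 ft^3


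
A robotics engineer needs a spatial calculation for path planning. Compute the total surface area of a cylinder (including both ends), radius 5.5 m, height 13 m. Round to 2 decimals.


Shape: closed cylinder
Radius r = 5.5 m, Height h = 13 m
Formula: SA = 2*pi*r^2 + 2*pi*r*h = 2*pi*r*(r + h)
r + h = 18.5
2 * r * (r + h) = 2 * 5.5 * 18.5 = 203.5
SA = 203.5 * pi
SA = 639.31
639.31 m^2


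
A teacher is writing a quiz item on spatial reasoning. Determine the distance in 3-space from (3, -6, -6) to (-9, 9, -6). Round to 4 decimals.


3D distance between two points
P1 = (3, -6, -6), P2 = (-9, 9, -6)
Formula: d = sqrt((x2-x1)^2 + (y2-y1)^2 + (z2-z1)^2)
dx = -9 - 3 = -12
dy = 9 - -6 = 15
dz = -6 - -6 = 0
dx^2 + dy^2 + dz^2 = 144 + 225 + 0 = 369
d = sqrt(369)
d = 19.2094
19.2094 units


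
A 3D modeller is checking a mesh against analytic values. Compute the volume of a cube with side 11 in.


Shape: cube
Side s = 11 in
Formula: V = s^3
V = 11 * 11 * 11
V = 121 * 11
V = 1331
1331 in^3


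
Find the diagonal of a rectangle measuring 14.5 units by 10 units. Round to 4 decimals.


Shape: rectangle (diagonal via Pythagoras)
Sides: 14.5 units and 10 units
Formula: d = sqrt(l^2 + w^2)
l^2 = 210.25, w^2 = 100
l^2 + w^2 = 310.25
d = sqrt(310.25)
d = 17.6139
17.6139 units


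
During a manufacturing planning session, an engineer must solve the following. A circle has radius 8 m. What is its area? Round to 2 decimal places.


Shape: circle
Radius r = 8 m
Formula: A = pi * r^2
r^2 = 8^2 = 64
A = pi * 64
A = 201.06
201.06 m^2


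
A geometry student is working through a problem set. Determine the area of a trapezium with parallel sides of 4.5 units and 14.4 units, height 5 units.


Shape: trapezoid
Parallel sides a = 4.5 units, b = 14.4 units; Height h = 5 units
Formula: A = (a + b) * h / 2
a + b = 4.5 + 14.4 = 18.9
A = 18.9 * 5 / 2
A = 94.5 / 2
A = 47.25
47.25 units^2


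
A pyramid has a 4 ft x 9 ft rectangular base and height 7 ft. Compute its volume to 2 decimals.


Shape: rectangular pyramid
Base: 4 ft x 9 ft, Height h = 7 ft
Formula: V = (1/3) * base_area * h
base_area = 4 * 9 = 36
base_area * h = 36 * 7 = 252
V = 252 / 3
V = 84
84 ft^3


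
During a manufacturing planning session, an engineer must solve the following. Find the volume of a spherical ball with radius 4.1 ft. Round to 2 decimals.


Shape: sphere
Radius r = 4.1 ft
Formula: V = (4/3) * pi * r^3
r^3 = 68.921
(4/3) * 68.921 = 91.894667
V = 91.894667 * pi
V = 288.7
288.7 ft^3


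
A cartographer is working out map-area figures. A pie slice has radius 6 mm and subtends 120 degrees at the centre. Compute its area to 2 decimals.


Shape: circular sector
Radius r = 6 mm, Angle = 120 degrees
Formula: A = (angle/360) * pi * r^2
r^2 = 36
Fraction of circle = 120/360
A = (120/360) * pi * 36
A = 12 * pi
A = 37.7
37.7 mm^2


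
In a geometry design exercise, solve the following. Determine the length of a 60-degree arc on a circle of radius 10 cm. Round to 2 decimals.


Shape: circular arc
Radius r = 10 cm, Angle = 60 degrees
Formula: L = (angle/360) * 2 * pi * r
2 * pi * r = 20 * pi
L = (60/360) * 20 * pi
L = 3.333333 * pi
L = 10.47
10.47 cm


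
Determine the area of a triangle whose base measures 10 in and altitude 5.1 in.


Shape: triangle
Base b = 10 in, Height h = 5.1 in
Formula: A = (1/2) * b * h
A = 0.5 * 10 * 5.1
A = 0.5 * 51
A = 25.5
25.5 in^2


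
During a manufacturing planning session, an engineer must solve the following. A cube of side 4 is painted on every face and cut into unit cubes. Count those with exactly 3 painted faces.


Large cube: 4 x 4 x 4, cut into unit cubes.
Cubes with 3 painted faces are at the corners. A cube always has 8 corners.
Count = 8
8 unit cubes


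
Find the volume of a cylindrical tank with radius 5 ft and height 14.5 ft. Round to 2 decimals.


Shape: cylinder
Radius r = 5 ft, Height h = 14.5 ft
Formula: V = pi * r^2 * h
r^2 = 25
V = pi * 25 * 14.5
V = 362.5 * pi
V = 1138.83
1138.83 ft^3


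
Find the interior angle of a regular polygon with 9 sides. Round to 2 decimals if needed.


Shape: regular nonagon (9 sides)
Formula: interior angle = (n - 2) * 180 / n
(n - 2) = 7
(n - 2) * 180 = 1260
angle = 1260 / 9
angle = 140
140 degrees


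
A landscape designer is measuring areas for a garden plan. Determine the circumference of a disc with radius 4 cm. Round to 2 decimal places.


Shape: circle
Radius r = 4 cm
Formula: C = 2 * pi * r
C = 2 * pi * 4
C = 8 * pi
C = 25.13
25.13 cm


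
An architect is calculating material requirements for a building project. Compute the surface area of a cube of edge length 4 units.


Shape: cube
Side s = 4 units
A cube has 6 square faces.
Formula: SA = 6 * s^2
s^2 = 16
SA = 6 * 16
SA = 96
96 units^2


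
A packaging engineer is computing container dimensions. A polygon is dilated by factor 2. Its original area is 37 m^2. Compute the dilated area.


Linear scale factor k = 2
Original area = 37 m^2
Rule: under a linear scaling by k, areas scale by k^2.
k^2 = 2^2 = 4
New area = 37 * 4
New area = 148
148 m^2


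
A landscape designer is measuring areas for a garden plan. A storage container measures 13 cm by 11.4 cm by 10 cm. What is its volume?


Shape: rectangular prism
l = 13 cm, w = 11.4 cm, h = 10 cm
Formula: V = l * w * h
V = 13 * 11.4 * 10
V = 148.2 * 10
V = 1482
1482 cm^3


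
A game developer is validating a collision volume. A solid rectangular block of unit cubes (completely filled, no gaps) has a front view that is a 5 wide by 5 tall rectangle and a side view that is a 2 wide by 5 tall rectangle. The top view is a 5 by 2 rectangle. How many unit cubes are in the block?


Orthographic views of a solid rectangular block:
Front view 5 x 5 -> length = 5, height = 5
Side view 2 x 5 -> width = 2, height = 5 (consistent)
Top view 5 x 2 -> confirms length = 5, width = 2
The block is 5 x 2 x 5.
Total unit cubes = 5 * 2 * 5 = 50
50 unit cubes


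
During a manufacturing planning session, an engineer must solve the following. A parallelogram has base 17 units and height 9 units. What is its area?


Shape: parallelogram
Base b = 17 units, Height h = 9 units
Formula: A = b * h
A = 17 * 9
A = 153
153 units^2


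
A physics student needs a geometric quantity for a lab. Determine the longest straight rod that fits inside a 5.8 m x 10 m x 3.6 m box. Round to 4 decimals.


Shape: rectangular box (space diagonal)
l = 5.8 m, w = 10 m, h = 3.6 m
Visualize: the diagonal of the base, then a right triangle with that diagonal and the height.
Formula: d = sqrt(l^2 + w^2 + h^2)
l^2 + w^2 + h^2 = 33.64 + 100 + 12.96 = 146.6
d = sqrt(146.6)
d = 12.1078
12.1078 m


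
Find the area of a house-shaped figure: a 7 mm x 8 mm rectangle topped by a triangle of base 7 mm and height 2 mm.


Composite shape: rectangle + triangle
Rectangle area = 7 * 8 = 56
Triangle area = 0.5 * 7 * 2 = 7
Total = 56 + 7
Total = 63
63 mm^2


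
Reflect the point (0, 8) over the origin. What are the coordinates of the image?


Transformation: reflection
Original point: (0, 8)
Rule for reflection through the origin: (x, y) -> (-x, -y)
Apply: (0, 8) -> (0, -8)
(0, -8)


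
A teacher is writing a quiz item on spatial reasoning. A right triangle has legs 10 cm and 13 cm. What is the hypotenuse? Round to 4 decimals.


Shape: right triangle
Legs a = 10 cm, b = 13 cm
Formula: c = sqrt(a^2 + b^2)
a^2 = 100, b^2 = 169
a^2 + b^2 = 269
c = sqrt(269)
c = 16.4012
16.4012 cm


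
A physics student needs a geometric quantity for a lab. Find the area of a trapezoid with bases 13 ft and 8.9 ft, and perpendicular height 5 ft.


Shape: trapezoid
Parallel sides a = 13 ft, b = 8.9 ft; Height h = 5 ft
Formula: A = (a + b) * h / 2
a + b = 13 + 8.9 = 21.9
A = 21.9 * 5 / 2
A = 109.5 / 2
A = 54.75
54.75 ft^2


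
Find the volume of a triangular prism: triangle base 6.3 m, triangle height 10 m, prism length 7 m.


Shape: triangular prism
Triangle base = 6.3 m, triangle height = 10 m, prism length L = 7 m
Formula: V = (1/2 * b * h_tri) * L
Cross-section area = 0.5 * 6.3 * 10 = 31.5
V = 31.5 * 7
V = 220.5
220.5 m^3


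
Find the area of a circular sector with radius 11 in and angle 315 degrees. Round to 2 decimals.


Shape: circular sector
Radius r = 11 in, Angle = 315 degrees
Formula: A = (angle/360) * pi * r^2
r^2 = 121
Fraction of circle = 315/360
A = (315/360) * pi * 121
A = 105.875 * pi
A = 332.62
332.62 in^2


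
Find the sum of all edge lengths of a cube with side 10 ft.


Shape: cube
Side s = 10 ft
A cube has 12 edges, all equal.
Formula: total edge length = 12 * s
Total = 12 * 10
Total = 120
120 ft


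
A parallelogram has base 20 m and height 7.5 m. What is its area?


Shape: parallelogram
Base b = 20 m, Height h = 7.5 m
Formula: A = b * h
A = 20 * 7.5
A = 150
150 m^2


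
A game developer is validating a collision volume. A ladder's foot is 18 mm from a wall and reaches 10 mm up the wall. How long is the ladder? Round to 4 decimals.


Shape: right triangle
Legs a = 18 mm, b = 10 mm
Formula: c = sqrt(a^2 + b^2)
a^2 = 324, b^2 = 100
a^2 + b^2 = 424
c = sqrt(424)
c = 20.5913
20.5913 mm


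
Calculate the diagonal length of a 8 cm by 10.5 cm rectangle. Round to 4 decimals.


Shape: rectangle (diagonal via Pythagoras)
Sides: 8 cm and 10.5 cm
Formula: d = sqrt(l^2 + w^2)
l^2 = 64, w^2 = 110.25
l^2 + w^2 = 174.25
d = sqrt(174.25)
d = 13.2004
13.2004 cm


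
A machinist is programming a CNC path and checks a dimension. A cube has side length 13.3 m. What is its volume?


Shape: cube
Side s = 13.3 m
Formula: V = s^3
V = 13.3 * 13.3 * 13.3
V = 176.89 * 13.3
V = 2352.637
2352.637 m^3


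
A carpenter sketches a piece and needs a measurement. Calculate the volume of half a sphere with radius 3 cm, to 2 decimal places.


Shape: hemisphere (half of a sphere)
Radius r = 3 cm
Formula: V = (1/2) * (4/3) * pi * r^3 = (2/3) * pi * r^3
r^3 = 27
(2/3) * 27 = 18
V = 18 * pi
V = 56.55
56.55 cm^3


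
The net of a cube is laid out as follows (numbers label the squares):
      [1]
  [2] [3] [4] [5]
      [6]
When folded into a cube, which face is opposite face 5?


Net: cross layout. Take square 3 as the base (bottom).
Fold the four squares in the horizontal row up around 3: 2 -> left, 4 -> right, 5 wraps to the top.
Fold 1 and 6 up from 3: 1 -> back, 6 -> front.
Opposite pairs are therefore: (1, 6), (2, 4), (3, 5).
Face 5 is opposite face 3.
face 3


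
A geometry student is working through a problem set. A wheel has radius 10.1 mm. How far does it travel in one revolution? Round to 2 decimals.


Shape: circle
Radius r = 10.1 mm
Formula: C = 2 * pi * r
C = 2 * pi * 10.1
C = 20.2 * pi
C = 63.46
63.46 mm


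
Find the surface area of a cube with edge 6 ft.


Shape: cube
Side s = 6 ft
A cube has 6 square faces.
Formula: SA = 6 * s^2
s^2 = 36
SA = 6 * 36
SA = 216
216 ft^2


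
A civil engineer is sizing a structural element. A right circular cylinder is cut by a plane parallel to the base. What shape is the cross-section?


Solid: right circular cylinder
Cutting plane: parallel to the base
Visualize the intersection of the plane with the solid's surface.
The boundary of the cut region is a circle.
circle


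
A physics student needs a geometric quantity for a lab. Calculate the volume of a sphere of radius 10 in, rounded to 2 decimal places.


Shape: sphere
Radius r = 10 in
Formula: V = (4/3) * pi * r^3
r^3 = 1000
(4/3) * 1000 = 1333.333333
V = 1333.333333 * pi
V = 4188.79
4188.79 in^3


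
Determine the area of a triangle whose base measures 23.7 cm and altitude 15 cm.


Shape: triangle
Base b = 23.7 cm, Height h = 15 cm
Formula: A = (1/2) * b * h
A = 0.5 * 23.7 * 15
A = 0.5 * 355.5
A = 177.75
177.75 cm^2


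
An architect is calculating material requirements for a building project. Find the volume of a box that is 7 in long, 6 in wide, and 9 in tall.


Shape: rectangular prism
l = 7 in, w = 6 in, h = 9 in
Formula: V = l * w * h
V = 7 * 6 * 9
V = 42 * 9
V = 378
378 in^3


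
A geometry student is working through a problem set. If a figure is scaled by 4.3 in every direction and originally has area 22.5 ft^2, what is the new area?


Linear scale factor k = 4.3
Original area = 22.5 ft^2
Rule: under a linear scaling by k, areas scale by k^2.
k^2 = 4.3^2 = 18.49
New area = 22.5 * 18.49
New area = 416.025
416.025 ft^2


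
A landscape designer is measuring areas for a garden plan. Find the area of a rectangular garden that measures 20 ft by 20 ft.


Shape: rectangle
Length l = 20 ft, Width w = 20 ft
Formula: A = l * w
A = 20 * 20
A = 400
400 ft^2


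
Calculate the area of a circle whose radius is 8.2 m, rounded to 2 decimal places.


Shape: circle
Radius r = 8.2 m
Formula: A = pi * r^2
r^2 = 8.2^2 = 67.24
A = pi * 67.24
A = 211.24
211.24 m^2


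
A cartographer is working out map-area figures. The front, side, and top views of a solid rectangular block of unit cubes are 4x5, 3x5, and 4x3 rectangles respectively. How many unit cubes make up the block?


Orthographic views of a solid rectangular block:
Front view 4 x 5 -> length = 4, height = 5
Side view 3 x 5 -> width = 3, height = 5 (consistent)
Top view 4 x 3 -> confirms length = 4, width = 3
The block is 4 x 3 x 5.
Total unit cubes = 4 * 3 * 5 = 60
60 unit cubes


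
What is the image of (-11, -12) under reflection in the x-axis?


Transformation: reflection
Original point: (-11, -12)
Rule for reflection over the x-axis: (x, y) -> (x, -y)
Apply: (-11, -12) -> (-11, 12)
(-11, 12)


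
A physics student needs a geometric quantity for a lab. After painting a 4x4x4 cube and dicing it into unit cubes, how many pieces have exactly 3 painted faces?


Large cube: 4 x 4 x 4, cut into unit cubes.
Cubes with 3 painted faces are at the corners. A cube always has 8 corners.
Count = 8
8 unit cubes


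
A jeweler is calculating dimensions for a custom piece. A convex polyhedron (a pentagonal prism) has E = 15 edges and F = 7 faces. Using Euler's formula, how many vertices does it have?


Polyhedron: pentagonal prism
Euler's formula for convex polyhedra: V - E + F = 2
Given: E = 15 edges and F = 7 faces
Solve for V:
V = 2 + E - F = 2 + 15 - 7 = 10
10 vertices


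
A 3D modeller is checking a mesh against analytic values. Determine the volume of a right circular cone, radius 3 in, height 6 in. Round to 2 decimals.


Shape: cone
Radius r = 3 in, Height h = 6 in
Formula: V = (1/3) * pi * r^2 * h
r^2 = 9
pi * r^2 * h = pi * 9 * 6 = 54 * pi
V = 54 * pi / 3
V = 56.55
56.55 in^3


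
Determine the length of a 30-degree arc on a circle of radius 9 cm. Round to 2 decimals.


Shape: circular arc
Radius r = 9 cm, Angle = 30 degrees
Formula: L = (angle/360) * 2 * pi * r
2 * pi * r = 18 * pi
L = (30/360) * 18 * pi
L = 1.5 * pi
L = 4.71
4.71 cm


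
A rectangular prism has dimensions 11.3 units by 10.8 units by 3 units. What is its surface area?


Shape: rectangular prism
l = 11.3 units, w = 10.8 units, h = 3 units
Formula: SA = 2(lw + lh + wh)
lw = 122.04, lh = 33.9, wh = 32.4
lw + lh + wh = 188.34
SA = 2 * 188.34
SA = 376.68
376.68 units^2


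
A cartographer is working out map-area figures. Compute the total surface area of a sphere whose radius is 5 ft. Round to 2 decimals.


Shape: sphere
Radius r = 5 ft
Formula: SA = 4 * pi * r^2
r^2 = 25
SA = 4 * pi * 25
SA = 100 * pi
SA = 314.16
314.16 ft^2


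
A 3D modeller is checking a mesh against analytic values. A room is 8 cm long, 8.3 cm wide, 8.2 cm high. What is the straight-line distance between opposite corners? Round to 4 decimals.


Shape: rectangular box (space diagonal)
l = 8 cm, w = 8.3 cm, h = 8.2 cm
Visualize: the diagonal of the base, then a right triangle with that diagonal and the height.
Formula: d = sqrt(l^2 + w^2 + h^2)
l^2 + w^2 + h^2 = 64 + 68.89 + 67.24 = 200.13
d = sqrt(200.13)
d = 14.1467
14.1467 cm


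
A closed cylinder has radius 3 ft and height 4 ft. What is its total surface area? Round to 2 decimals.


Shape: closed cylinder
Radius r = 3 ft, Height h = 4 ft
Formula: SA = 2*pi*r^2 + 2*pi*r*h = 2*pi*r*(r + h)
r + h = 7
2 * r * (r + h) = 2 * 3 * 7 = 42
SA = 42 * pi
SA = 131.95
131.95 ft^2


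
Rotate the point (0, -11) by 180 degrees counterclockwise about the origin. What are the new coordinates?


Transformation: rotation about the origin
Original point: (0, -11)
Rule for 180 deg: (x, y) -> (-x, -y)
Apply: (0, -11) -> (0, 11)
(0, 11)


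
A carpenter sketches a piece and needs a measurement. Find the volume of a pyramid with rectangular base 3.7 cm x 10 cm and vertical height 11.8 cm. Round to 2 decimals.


Shape: rectangular pyramid
Base: 3.7 cm x 10 cm, Height h = 11.8 cm
Formula: V = (1/3) * base_area * h
base_area = 3.7 * 10 = 37
base_area * h = 37 * 11.8 = 436.6
V = 436.6 / 3
V = 145.53
145.53 cm^3


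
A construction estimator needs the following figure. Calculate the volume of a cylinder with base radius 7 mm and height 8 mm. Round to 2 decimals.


Shape: cylinder
Radius r = 7 mm, Height h = 8 mm
Formula: V = pi * r^2 * h
r^2 = 49
V = pi * 49 * 8
V = 392 * pi
V = 1231.5
1231.5 mm^3


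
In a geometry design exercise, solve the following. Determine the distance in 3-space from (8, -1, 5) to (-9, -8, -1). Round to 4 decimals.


3D distance between two points
P1 = (8, -1, 5), P2 = (-9, -8, -1)
Formula: d = sqrt((x2-x1)^2 + (y2-y1)^2 + (z2-z1)^2)
dx = -9 - 8 = -17
dy = -8 - -1 = -7
dz = -1 - 5 = -6
dx^2 + dy^2 + dz^2 = 289 + 49 + 36 = 374
d = sqrt(374)
d = 19.3391
19.3391 units


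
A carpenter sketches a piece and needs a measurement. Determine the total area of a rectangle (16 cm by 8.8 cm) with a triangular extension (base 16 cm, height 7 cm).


Composite shape: rectangle + triangle
Rectangle area = 16 * 8.8 = 140.8
Triangle area = 0.5 * 16 * 7 = 56
Total = 140.8 + 56
Total = 196.8
196.8 cm^2


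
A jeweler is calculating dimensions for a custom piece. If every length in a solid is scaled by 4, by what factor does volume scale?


Linear scale factor k = 4
Rule: under a linear scaling by k, volumes scale by k^3.
k^3 = 4 * 4 * 4
k^3 = 16 * 4
k^3 = 64
Volume scales by a factor of 64.
64 (dimensionless)


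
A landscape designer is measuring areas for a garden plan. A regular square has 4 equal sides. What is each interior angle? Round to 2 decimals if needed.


Shape: regular square (4 sides)
Formula: interior angle = (n - 2) * 180 / n
(n - 2) = 2
(n - 2) * 180 = 360
angle = 360 / 4
angle = 90
90 degrees


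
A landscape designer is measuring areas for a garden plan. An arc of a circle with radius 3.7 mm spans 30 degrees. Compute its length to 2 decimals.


Shape: circular arc
Radius r = 3.7 mm, Angle = 30 degrees
Formula: L = (angle/360) * 2 * pi * r
2 * pi * r = 7.4 * pi
L = (30/360) * 7.4 * pi
L = 0.616667 * pi
L = 1.94
1.94 mm


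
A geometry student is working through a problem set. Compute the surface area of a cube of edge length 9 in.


Shape: cube
Side s = 9 in
A cube has 6 square faces.
Formula: SA = 6 * s^2
s^2 = 81
SA = 6 * 81
SA = 486
486 in^2


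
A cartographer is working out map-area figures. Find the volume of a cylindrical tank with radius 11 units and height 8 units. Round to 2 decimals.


Shape: cylinder
Radius r = 11 units, Height h = 8 units
Formula: V = pi * r^2 * h
r^2 = 121
V = pi * 121 * 8
V = 968 * pi
V = 3041.06
3041.06 units^3


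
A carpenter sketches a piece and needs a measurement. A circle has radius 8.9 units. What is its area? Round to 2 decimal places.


Shape: circle
Radius r = 8.9 units
Formula: A = pi * r^2
r^2 = 8.9^2 = 79.21
A = pi * 79.21
A = 248.85
248.85 units^2


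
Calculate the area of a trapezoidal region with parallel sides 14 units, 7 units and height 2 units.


Shape: trapezoid
Parallel sides a = 14 units, b = 7 units; Height h = 2 units
Formula: A = (a + b) * h / 2
a + b = 14 + 7 = 21
A = 21 * 2 / 2
A = 42 / 2
A = 21
21 units^2


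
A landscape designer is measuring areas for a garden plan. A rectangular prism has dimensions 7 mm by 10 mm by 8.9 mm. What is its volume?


Shape: rectangular prism
l = 7 mm, w = 10 mm, h = 8.9 mm
Formula: V = l * w * h
V = 7 * 10 * 8.9
V = 70 * 8.9
V = 623
623 mm^3


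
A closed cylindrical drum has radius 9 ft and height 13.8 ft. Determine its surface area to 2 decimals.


Shape: closed cylinder
Radius r = 9 ft, Height h = 13.8 ft
Formula: SA = 2*pi*r^2 + 2*pi*r*h = 2*pi*r*(r + h)
r + h = 22.8
2 * r * (r + h) = 2 * 9 * 22.8 = 410.4
SA = 410.4 * pi
SA = 1289.31
1289.31 ft^2


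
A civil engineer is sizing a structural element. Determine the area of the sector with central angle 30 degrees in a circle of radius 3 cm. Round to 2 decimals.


Shape: circular sector
Radius r = 3 cm, Angle = 30 degrees
Formula: A = (angle/360) * pi * r^2
r^2 = 9
Fraction of circle = 30/360
A = (30/360) * pi * 9
A = 0.75 * pi
A = 2.36
2.36 cm^2


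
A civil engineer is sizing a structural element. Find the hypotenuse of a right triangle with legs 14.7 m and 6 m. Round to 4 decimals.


Shape: right triangle
Legs a = 14.7 m, b = 6 m
Formula: c = sqrt(a^2 + b^2)
a^2 = 216.09, b^2 = 36
a^2 + b^2 = 252.09
c = sqrt(252.09)
c = 15.8773
15.8773 m


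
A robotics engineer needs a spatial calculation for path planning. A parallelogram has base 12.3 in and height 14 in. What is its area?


Shape: parallelogram
Base b = 12.3 in, Height h = 14 in
Formula: A = b * h
A = 12.3 * 14
A = 172.2
172.2 in^2


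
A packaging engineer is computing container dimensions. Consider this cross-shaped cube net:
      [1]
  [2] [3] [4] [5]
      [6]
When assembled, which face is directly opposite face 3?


Net: cross layout. Take square 3 as the base (bottom).
Fold the four squares in the horizontal row up around 3: 2 -> left, 4 -> right, 5 wraps to the top.
Fold 1 and 6 up from 3: 1 -> back, 6 -> front.
Opposite pairs are therefore: (1, 6), (2, 4), (3, 5).
Face 3 is opposite face 5.
face 5


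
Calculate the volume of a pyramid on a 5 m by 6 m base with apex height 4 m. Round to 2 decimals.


Shape: rectangular pyramid
Base: 5 m x 6 m, Height h = 4 m
Formula: V = (1/3) * base_area * h
base_area = 5 * 6 = 30
base_area * h = 30 * 4 = 120
V = 120 / 3
V = 40
40 m^3


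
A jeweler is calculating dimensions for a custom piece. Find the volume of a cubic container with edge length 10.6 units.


Shape: cube
Side s = 10.6 units
Formula: V = s^3
V = 10.6 * 10.6 * 10.6
V = 112.36 * 10.6
V = 1191.016
1191.016 units^3


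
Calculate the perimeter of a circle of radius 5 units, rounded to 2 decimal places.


Shape: circle
Radius r = 5 units
Formula: C = 2 * pi * r
C = 2 * pi * 5
C = 10 * pi
C = 31.42
31.42 units


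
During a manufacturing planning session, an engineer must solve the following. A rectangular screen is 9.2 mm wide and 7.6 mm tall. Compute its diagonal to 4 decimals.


Shape: rectangle (diagonal via Pythagoras)
Sides: 9.2 mm and 7.6 mm
Formula: d = sqrt(l^2 + w^2)
l^2 = 84.64, w^2 = 57.76
l^2 + w^2 = 142.4
d = sqrt(142.4)
d = 11.9331
11.9331 mm


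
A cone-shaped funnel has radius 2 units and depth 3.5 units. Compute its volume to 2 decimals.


Shape: cone
Radius r = 2 units, Height h = 3.5 units
Formula: V = (1/3) * pi * r^2 * h
r^2 = 4
pi * r^2 * h = pi * 4 * 3.5 = 14 * pi
V = 14 * pi / 3
V = 14.66
14.66 units^3


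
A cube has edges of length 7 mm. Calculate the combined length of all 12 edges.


Shape: cube
Side s = 7 mm
A cube has 12 edges, all equal.
Formula: total edge length = 12 * s
Total = 12 * 7
Total = 84
84 mm


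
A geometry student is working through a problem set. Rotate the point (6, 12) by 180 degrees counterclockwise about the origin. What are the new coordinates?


Transformation: rotation about the origin
Original point: (6, 12)
Rule for 180 deg: (x, y) -> (-x, -y)
Apply: (6, 12) -> (-6, -12)
(-6, -12)


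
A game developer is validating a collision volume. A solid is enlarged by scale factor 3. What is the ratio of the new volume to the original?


Linear scale factor k = 3
Rule: under a linear scaling by k, volumes scale by k^3.
k^3 = 3 * 3 * 3
k^3 = 9 * 3
k^3 = 27
Volume scales by a factor of 27.
27 (dimensionless)


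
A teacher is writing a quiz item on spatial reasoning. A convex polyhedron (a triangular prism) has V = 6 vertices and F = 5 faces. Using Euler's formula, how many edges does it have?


Polyhedron: triangular prism
Euler's formula for convex polyhedra: V - E + F = 2
Given: V = 6 vertices and F = 5 faces
Solve for E:
E = V + F - 2 = 6 + 5 - 2 = 9
9 edges


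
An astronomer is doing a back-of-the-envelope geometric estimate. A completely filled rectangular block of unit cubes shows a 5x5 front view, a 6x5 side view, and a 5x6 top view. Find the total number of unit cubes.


Orthographic views of a solid rectangular block:
Front view 5 x 5 -> length = 5, height = 5
Side view 6 x 5 -> width = 6, height = 5 (consistent)
Top view 5 x 6 -> confirms length = 5, width = 6
The block is 5 x 6 x 5.
Total unit cubes = 5 * 6 * 5 = 150
150 unit cubes


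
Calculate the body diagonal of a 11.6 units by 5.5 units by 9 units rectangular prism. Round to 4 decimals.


Shape: rectangular box (space diagonal)
l = 11.6 units, w = 5.5 units, h = 9 units
Visualize: the diagonal of the base, then a right triangle with that diagonal and the height.
Formula: d = sqrt(l^2 + w^2 + h^2)
l^2 + w^2 + h^2 = 134.56 + 30.25 + 81 = 245.81
d = sqrt(245.81)
d = 15.6783
15.6783 units


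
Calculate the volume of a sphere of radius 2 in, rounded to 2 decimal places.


Shape: sphere
Radius r = 2 in
Formula: V = (4/3) * pi * r^3
r^3 = 8
(4/3) * 8 = 10.666667
V = 10.666667 * pi
V = 33.51
33.51 in^3


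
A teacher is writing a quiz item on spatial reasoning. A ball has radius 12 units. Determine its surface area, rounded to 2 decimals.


Shape: sphere
Radius r = 12 units
Formula: SA = 4 * pi * r^2
r^2 = 144
SA = 4 * pi * 144
SA = 576 * pi
SA = 1809.56
1809.56 units^2


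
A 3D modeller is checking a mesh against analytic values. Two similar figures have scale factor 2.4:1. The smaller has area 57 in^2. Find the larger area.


Linear scale factor k = 2.4
Original area = 57 in^2
Rule: under a linear scaling by k, areas scale by k^2.
k^2 = 2.4^2 = 5.76
New area = 57 * 5.76
New area = 328.32
328.32 in^2


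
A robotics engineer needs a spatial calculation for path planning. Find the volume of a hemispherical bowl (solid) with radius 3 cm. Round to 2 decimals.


Shape: hemisphere (half of a sphere)
Radius r = 3 cm
Formula: V = (1/2) * (4/3) * pi * r^3 = (2/3) * pi * r^3
r^3 = 27
(2/3) * 27 = 18
V = 18 * pi
V = 56.55
56.55 cm^3


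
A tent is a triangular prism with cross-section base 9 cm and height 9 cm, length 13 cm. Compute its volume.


Shape: triangular prism
Triangle base = 9 cm, triangle height = 9 cm, prism length L = 13 cm
Formula: V = (1/2 * b * h_tri) * L
Cross-section area = 0.5 * 9 * 9 = 40.5
V = 40.5 * 13
V = 526.5
526.5 cm^3


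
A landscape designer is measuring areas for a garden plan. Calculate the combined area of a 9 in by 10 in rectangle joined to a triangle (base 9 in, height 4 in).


Composite shape: rectangle + triangle
Rectangle area = 9 * 10 = 90
Triangle area = 0.5 * 9 * 4 = 18
Total = 90 + 18
Total = 108
108 in^2


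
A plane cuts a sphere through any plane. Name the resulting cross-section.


Solid: sphere
Cutting plane: through any plane
Visualize the intersection of the plane with the solid's surface.
The boundary of the cut region is a circle.
circle


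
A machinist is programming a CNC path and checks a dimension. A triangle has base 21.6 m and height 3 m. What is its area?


Shape: triangle
Base b = 21.6 m, Height h = 3 m
Formula: A = (1/2) * b * h
A = 0.5 * 21.6 * 3
A = 0.5 * 64.8
A = 32.4
32.4 m^2


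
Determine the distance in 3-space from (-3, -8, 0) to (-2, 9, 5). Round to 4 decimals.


3D distance between two points
P1 = (-3, -8, 0), P2 = (-2, 9, 5)
Formula: d = sqrt((x2-x1)^2 + (y2-y1)^2 + (z2-z1)^2)
dx = -2 - -3 = 1
dy = 9 - -8 = 17
dz = 5 - 0 = 5
dx^2 + dy^2 + dz^2 = 1 + 289 + 25 = 315
d = sqrt(315)
d = 17.7482
17.7482 units


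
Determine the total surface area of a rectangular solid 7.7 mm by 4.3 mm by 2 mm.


Shape: rectangular prism
l = 7.7 mm, w = 4.3 mm, h = 2 mm
Formula: SA = 2(lw + lh + wh)
lw = 33.11, lh = 15.4, wh = 8.6
lw + lh + wh = 57.11
SA = 2 * 57.11
SA = 114.22
114.22 mm^2


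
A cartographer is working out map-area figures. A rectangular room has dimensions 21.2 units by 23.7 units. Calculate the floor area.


Shape: rectangle
Length l = 21.2 units, Width w = 23.7 units
Formula: A = l * w
A = 21.2 * 23.7
A = 502.44
502.44 units^2


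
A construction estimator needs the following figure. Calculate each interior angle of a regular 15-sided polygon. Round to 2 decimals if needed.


Shape: regular pentadecagon (15 sides)
Formula: interior angle = (n - 2) * 180 / n
(n - 2) = 13
(n - 2) * 180 = 2340
angle = 2340 / 15
angle = 156
156 degrees


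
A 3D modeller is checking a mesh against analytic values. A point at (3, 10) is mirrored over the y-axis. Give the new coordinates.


Transformation: reflection
Original point: (3, 10)
Rule for reflection over the y-axis: (x, y) -> (-x, y)
Apply: (3, 10) -> (-3, 10)
(-3, 10)


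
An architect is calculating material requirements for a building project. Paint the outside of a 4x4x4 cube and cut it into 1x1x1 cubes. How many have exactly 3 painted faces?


Large cube: 4 x 4 x 4, cut into unit cubes.
Cubes with 3 painted faces are at the corners. A cube always has 8 corners.
Count = 8
8 unit cubes


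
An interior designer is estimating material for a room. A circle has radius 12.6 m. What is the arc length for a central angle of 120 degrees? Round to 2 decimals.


Shape: circular arc
Radius r = 12.6 m, Angle = 120 degrees
Formula: L = (angle/360) * 2 * pi * r
2 * pi * r = 25.2 * pi
L = (120/360) * 25.2 * pi
L = 8.4 * pi
L = 26.39
26.39 m


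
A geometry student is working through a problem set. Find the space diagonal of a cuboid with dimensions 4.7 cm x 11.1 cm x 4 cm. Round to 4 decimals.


Shape: rectangular box (space diagonal)
l = 4.7 cm, w = 11.1 cm, h = 4 cm
Visualize: the diagonal of the base, then a right triangle with that diagonal and the height.
Formula: d = sqrt(l^2 + w^2 + h^2)
l^2 + w^2 + h^2 = 22.09 + 123.21 + 16 = 161.3
d = sqrt(161.3)
d = 12.7004
12.7004 cm


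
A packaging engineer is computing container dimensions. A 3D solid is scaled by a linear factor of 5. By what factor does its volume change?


Linear scale factor k = 5
Rule: under a linear scaling by k, volumes scale by k^3.
k^3 = 5 * 5 * 5
k^3 = 25 * 5
k^3 = 125
Volume scales by a factor of 125.
125 (dimensionless)


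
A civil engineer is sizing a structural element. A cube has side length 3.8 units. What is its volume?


Shape: cube
Side s = 3.8 units
Formula: V = s^3
V = 3.8 * 3.8 * 3.8
V = 14.44 * 3.8
V = 54.872
54.872 units^3


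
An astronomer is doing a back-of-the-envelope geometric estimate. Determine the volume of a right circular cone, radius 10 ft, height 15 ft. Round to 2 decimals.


Shape: cone
Radius r = 10 ft, Height h = 15 ft
Formula: V = (1/3) * pi * r^2 * h
r^2 = 100
pi * r^2 * h = pi * 100 * 15 = 1500 * pi
V = 1500 * pi / 3
V = 1570.8
1570.8 ft^3


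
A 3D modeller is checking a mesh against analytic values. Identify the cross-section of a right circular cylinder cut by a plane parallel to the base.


Solid: right circular cylinder
Cutting plane: parallel to the base
Visualize the intersection of the plane with the solid's surface.
The boundary of the cut region is a circle.
circle


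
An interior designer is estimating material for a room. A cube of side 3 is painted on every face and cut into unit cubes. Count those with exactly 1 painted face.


Large cube: 3 x 3 x 3, cut into unit cubes.
n = 3, so n - 2 = 1
Cubes with 1 painted face lie in the interior of each face.
A cube has 6 faces; each contributes (n - 2)^2 = 1 such cubes.
Count = 6 * 1 = 6
6 unit cubes
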